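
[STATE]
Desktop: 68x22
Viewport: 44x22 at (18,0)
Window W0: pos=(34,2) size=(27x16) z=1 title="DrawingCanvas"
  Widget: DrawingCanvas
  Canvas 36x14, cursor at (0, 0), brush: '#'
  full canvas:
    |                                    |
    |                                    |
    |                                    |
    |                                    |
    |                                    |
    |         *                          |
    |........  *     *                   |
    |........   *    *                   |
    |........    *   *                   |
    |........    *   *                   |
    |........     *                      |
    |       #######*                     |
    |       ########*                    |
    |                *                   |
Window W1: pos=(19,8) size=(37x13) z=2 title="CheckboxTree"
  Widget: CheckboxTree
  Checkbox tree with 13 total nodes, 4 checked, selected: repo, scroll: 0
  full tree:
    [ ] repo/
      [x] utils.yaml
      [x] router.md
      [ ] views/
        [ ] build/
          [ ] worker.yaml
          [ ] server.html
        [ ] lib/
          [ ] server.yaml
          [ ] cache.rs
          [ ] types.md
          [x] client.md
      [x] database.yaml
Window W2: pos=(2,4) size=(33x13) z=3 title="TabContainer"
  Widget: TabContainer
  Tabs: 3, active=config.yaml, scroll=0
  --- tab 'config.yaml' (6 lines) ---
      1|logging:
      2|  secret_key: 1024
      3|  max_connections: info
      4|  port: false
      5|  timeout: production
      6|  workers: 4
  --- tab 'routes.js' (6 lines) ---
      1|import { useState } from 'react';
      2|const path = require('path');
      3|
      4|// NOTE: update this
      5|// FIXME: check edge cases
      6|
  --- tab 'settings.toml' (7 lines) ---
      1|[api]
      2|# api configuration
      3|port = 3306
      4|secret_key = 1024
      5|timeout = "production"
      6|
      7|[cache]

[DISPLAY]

                                            
                                            
                ┏━━━━━━━━━━━━━━━━━━━━━━━━━┓ 
                ┃ DrawingCanvas           ┃ 
━━━━━━━━━━━━━━━━┓─────────────────────────┨ 
                ┃+                        ┃ 
────────────────┨                         ┃ 
routes.js │ sett┃                         ┃ 
────────────────┃━━━━━━━━━━━━━━━━━━━━┓    ┃ 
                ┃                    ┃    ┃ 
024             ┃────────────────────┨    ┃ 
ns: info        ┃                    ┃    ┃ 
                ┃ml                  ┃    ┃ 
uction          ┃d                   ┃    ┃ 
                ┃                    ┃    ┃ 
                ┃                    ┃    ┃ 
━━━━━━━━━━━━━━━━┛er.yaml             ┃    ┃ 
 ┃       [ ] server.html             ┃━━━━┛ 
 ┃     [-] lib/                      ┃      
 ┃       [ ] server.yaml             ┃      
 ┗━━━━━━━━━━━━━━━━━━━━━━━━━━━━━━━━━━━┛      
                                            


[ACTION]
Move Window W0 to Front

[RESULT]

                                            
                                            
                ┏━━━━━━━━━━━━━━━━━━━━━━━━━┓ 
                ┃ DrawingCanvas           ┃ 
━━━━━━━━━━━━━━━━┠─────────────────────────┨ 
                ┃+                        ┃ 
────────────────┃                         ┃ 
routes.js │ sett┃                         ┃ 
────────────────┃                         ┃ 
                ┃                         ┃ 
024             ┃         *               ┃ 
ns: info        ┃........  *     *        ┃ 
                ┃........   *    *        ┃ 
uction          ┃........    *   *        ┃ 
                ┃........    *   *        ┃ 
                ┃........     *           ┃ 
━━━━━━━━━━━━━━━━┃       #######*          ┃ 
 ┃       [ ] ser┗━━━━━━━━━━━━━━━━━━━━━━━━━┛ 
 ┃     [-] lib/                      ┃      
 ┃       [ ] server.yaml             ┃      
 ┗━━━━━━━━━━━━━━━━━━━━━━━━━━━━━━━━━━━┛      
                                            


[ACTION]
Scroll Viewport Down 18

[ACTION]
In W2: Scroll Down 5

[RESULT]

                                            
                                            
                ┏━━━━━━━━━━━━━━━━━━━━━━━━━┓ 
                ┃ DrawingCanvas           ┃ 
━━━━━━━━━━━━━━━━┠─────────────────────────┨ 
                ┃+                        ┃ 
────────────────┃                         ┃ 
routes.js │ sett┃                         ┃ 
────────────────┃                         ┃ 
                ┃                         ┃ 
                ┃         *               ┃ 
                ┃........  *     *        ┃ 
                ┃........   *    *        ┃ 
                ┃........    *   *        ┃ 
                ┃........    *   *        ┃ 
                ┃........     *           ┃ 
━━━━━━━━━━━━━━━━┃       #######*          ┃ 
 ┃       [ ] ser┗━━━━━━━━━━━━━━━━━━━━━━━━━┛ 
 ┃     [-] lib/                      ┃      
 ┃       [ ] server.yaml             ┃      
 ┗━━━━━━━━━━━━━━━━━━━━━━━━━━━━━━━━━━━┛      
                                            


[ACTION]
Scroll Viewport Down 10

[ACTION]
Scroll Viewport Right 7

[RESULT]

                                            
                                            
          ┏━━━━━━━━━━━━━━━━━━━━━━━━━┓       
          ┃ DrawingCanvas           ┃       
━━━━━━━━━━┠─────────────────────────┨       
          ┃+                        ┃       
──────────┃                         ┃       
.js │ sett┃                         ┃       
──────────┃                         ┃       
          ┃                         ┃       
          ┃         *               ┃       
          ┃........  *     *        ┃       
          ┃........   *    *        ┃       
          ┃........    *   *        ┃       
          ┃........    *   *        ┃       
          ┃........     *           ┃       
━━━━━━━━━━┃       #######*          ┃       
   [ ] ser┗━━━━━━━━━━━━━━━━━━━━━━━━━┛       
 [-] lib/                      ┃            
   [ ] server.yaml             ┃            
━━━━━━━━━━━━━━━━━━━━━━━━━━━━━━━┛            
                                            


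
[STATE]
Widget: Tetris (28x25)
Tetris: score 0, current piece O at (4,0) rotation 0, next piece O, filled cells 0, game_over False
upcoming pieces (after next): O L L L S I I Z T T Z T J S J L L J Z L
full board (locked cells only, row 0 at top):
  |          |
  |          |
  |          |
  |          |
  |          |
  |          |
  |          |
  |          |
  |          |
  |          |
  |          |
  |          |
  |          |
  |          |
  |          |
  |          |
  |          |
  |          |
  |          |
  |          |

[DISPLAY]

    ▓▓    │Next:            
    ▓▓    │▓▓               
          │▓▓               
          │                 
          │                 
          │                 
          │Score:           
          │0                
          │                 
          │                 
          │                 
          │                 
          │                 
          │                 
          │                 
          │                 
          │                 
          │                 
          │                 
          │                 
          │                 
          │                 
          │                 
          │                 
          │                 


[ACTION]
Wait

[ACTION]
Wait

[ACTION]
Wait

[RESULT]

          │Next:            
          │▓▓               
          │▓▓               
    ▓▓    │                 
    ▓▓    │                 
          │                 
          │Score:           
          │0                
          │                 
          │                 
          │                 
          │                 
          │                 
          │                 
          │                 
          │                 
          │                 
          │                 
          │                 
          │                 
          │                 
          │                 
          │                 
          │                 
          │                 


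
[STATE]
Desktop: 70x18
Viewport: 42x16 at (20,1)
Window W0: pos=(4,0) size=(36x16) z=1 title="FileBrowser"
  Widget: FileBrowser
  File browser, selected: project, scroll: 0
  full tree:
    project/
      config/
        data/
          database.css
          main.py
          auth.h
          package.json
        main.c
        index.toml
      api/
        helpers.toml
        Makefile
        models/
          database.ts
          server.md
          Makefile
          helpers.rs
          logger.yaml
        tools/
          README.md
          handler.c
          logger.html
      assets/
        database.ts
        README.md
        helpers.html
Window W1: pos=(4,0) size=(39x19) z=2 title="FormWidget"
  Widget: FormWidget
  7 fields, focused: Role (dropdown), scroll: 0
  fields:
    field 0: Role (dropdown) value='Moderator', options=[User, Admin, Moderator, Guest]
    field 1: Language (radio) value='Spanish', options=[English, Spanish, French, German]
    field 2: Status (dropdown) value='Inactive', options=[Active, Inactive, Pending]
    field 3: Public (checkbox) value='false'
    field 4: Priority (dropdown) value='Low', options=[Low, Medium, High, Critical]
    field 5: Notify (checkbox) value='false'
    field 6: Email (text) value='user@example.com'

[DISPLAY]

                      ┃                   
──────────────────────┨                   
Moderator           ▼]┃                   
 ) English  (●) Spanis┃                   
Inactive            ▼]┃                   
 ]                    ┃                   
Low                 ▼]┃                   
 ]                    ┃                   
user@example.com     ]┃                   
                      ┃                   
                      ┃                   
                      ┃                   
                      ┃                   
                      ┃                   
                      ┃                   
                      ┃                   


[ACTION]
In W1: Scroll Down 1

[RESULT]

                      ┃                   
──────────────────────┨                   
 ) English  (●) Spanis┃                   
Inactive            ▼]┃                   
 ]                    ┃                   
Low                 ▼]┃                   
 ]                    ┃                   
user@example.com     ]┃                   
                      ┃                   
                      ┃                   
                      ┃                   
                      ┃                   
                      ┃                   
                      ┃                   
                      ┃                   
                      ┃                   


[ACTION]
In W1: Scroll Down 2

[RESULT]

                      ┃                   
──────────────────────┨                   
 ]                    ┃                   
Low                 ▼]┃                   
 ]                    ┃                   
user@example.com     ]┃                   
                      ┃                   
                      ┃                   
                      ┃                   
                      ┃                   
                      ┃                   
                      ┃                   
                      ┃                   
                      ┃                   
                      ┃                   
                      ┃                   


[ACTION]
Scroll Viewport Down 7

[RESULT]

──────────────────────┨                   
 ]                    ┃                   
Low                 ▼]┃                   
 ]                    ┃                   
user@example.com     ]┃                   
                      ┃                   
                      ┃                   
                      ┃                   
                      ┃                   
                      ┃                   
                      ┃                   
                      ┃                   
                      ┃                   
                      ┃                   
                      ┃                   
                      ┃                   


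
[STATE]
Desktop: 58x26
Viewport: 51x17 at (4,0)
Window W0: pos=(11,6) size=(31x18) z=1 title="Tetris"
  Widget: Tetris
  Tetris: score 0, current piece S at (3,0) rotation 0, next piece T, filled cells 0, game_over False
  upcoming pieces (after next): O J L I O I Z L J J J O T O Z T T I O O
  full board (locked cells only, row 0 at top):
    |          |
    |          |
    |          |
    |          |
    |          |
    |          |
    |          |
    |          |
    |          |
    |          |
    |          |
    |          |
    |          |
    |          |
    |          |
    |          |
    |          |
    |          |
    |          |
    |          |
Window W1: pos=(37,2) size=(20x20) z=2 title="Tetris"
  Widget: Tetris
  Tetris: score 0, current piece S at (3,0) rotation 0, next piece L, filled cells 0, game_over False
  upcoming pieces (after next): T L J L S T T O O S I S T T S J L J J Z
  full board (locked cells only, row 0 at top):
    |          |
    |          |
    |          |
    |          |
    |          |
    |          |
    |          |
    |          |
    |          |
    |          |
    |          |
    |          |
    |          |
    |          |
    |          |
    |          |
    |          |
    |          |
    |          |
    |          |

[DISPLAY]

                                                   
                                                   
                                 ┏━━━━━━━━━━━━━━━━━
                                 ┃ Tetris          
                                 ┠─────────────────
                                 ┃                 
       ┏━━━━━━━━━━━━━━━━━━━━━━━━━┃                 
       ┃ Tetris                  ┃                 
       ┠─────────────────────────┃                 
       ┃          │Next:         ┃                 
       ┃          │ ▒            ┃                 
       ┃          │▒▒▒           ┃                 
       ┃          │              ┃                 
       ┃          │              ┃                 
       ┃          │              ┃                 
       ┃          │Score:        ┃                 
       ┃          │0             ┃                 


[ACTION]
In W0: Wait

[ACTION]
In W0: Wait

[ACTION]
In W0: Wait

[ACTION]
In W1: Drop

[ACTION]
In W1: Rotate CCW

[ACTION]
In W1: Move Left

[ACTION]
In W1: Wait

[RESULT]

                                                   
                                                   
                                 ┏━━━━━━━━━━━━━━━━━
                                 ┃ Tetris          
                                 ┠─────────────────
                                 ┃   ░             
       ┏━━━━━━━━━━━━━━━━━━━━━━━━━┃                 
       ┃ Tetris                  ┃                 
       ┠─────────────────────────┃                 
       ┃          │Next:         ┃                 
       ┃          │ ▒            ┃                 
       ┃          │▒▒▒           ┃                 
       ┃          │              ┃                 
       ┃          │              ┃                 
       ┃          │              ┃                 
       ┃          │Score:        ┃                 
       ┃          │0             ┃                 


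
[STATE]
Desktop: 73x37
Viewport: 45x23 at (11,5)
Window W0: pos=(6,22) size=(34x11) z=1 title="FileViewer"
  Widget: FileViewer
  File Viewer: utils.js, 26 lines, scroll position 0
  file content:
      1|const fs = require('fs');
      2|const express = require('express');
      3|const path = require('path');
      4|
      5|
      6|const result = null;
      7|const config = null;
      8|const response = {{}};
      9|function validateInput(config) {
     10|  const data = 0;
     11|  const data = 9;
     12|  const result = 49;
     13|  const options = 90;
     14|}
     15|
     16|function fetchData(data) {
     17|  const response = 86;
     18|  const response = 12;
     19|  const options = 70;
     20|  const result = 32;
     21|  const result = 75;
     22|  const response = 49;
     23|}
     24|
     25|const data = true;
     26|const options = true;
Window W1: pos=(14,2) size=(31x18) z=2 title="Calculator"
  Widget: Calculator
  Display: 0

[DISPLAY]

   ┃                            0┃           
   ┃┌───┬───┬───┬───┐            ┃           
   ┃│ 7 │ 8 │ 9 │ ÷ │            ┃           
   ┃├───┼───┼───┼───┤            ┃           
   ┃│ 4 │ 5 │ 6 │ × │            ┃           
   ┃├───┼───┼───┼───┤            ┃           
   ┃│ 1 │ 2 │ 3 │ - │            ┃           
   ┃├───┼───┼───┼───┤            ┃           
   ┃│ 0 │ . │ = │ + │            ┃           
   ┃├───┼───┼───┼───┤            ┃           
   ┃│ C │ MC│ MR│ M+│            ┃           
   ┃└───┴───┴───┴───┘            ┃           
   ┃                             ┃           
   ┃                             ┃           
   ┗━━━━━━━━━━━━━━━━━━━━━━━━━━━━━┛           
                                             
                                             
━━━━━━━━━━━━━━━━━━━━━━━━━━━━┓                
eViewer                     ┃                
────────────────────────────┨                
t fs = require('fs');      ▲┃                
t express = require('expres█┃                
t path = require('path');  ░┃                


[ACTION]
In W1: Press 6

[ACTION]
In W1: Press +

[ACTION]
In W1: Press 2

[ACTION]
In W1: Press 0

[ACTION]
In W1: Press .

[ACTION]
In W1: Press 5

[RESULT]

   ┃                         20.5┃           
   ┃┌───┬───┬───┬───┐            ┃           
   ┃│ 7 │ 8 │ 9 │ ÷ │            ┃           
   ┃├───┼───┼───┼───┤            ┃           
   ┃│ 4 │ 5 │ 6 │ × │            ┃           
   ┃├───┼───┼───┼───┤            ┃           
   ┃│ 1 │ 2 │ 3 │ - │            ┃           
   ┃├───┼───┼───┼───┤            ┃           
   ┃│ 0 │ . │ = │ + │            ┃           
   ┃├───┼───┼───┼───┤            ┃           
   ┃│ C │ MC│ MR│ M+│            ┃           
   ┃└───┴───┴───┴───┘            ┃           
   ┃                             ┃           
   ┃                             ┃           
   ┗━━━━━━━━━━━━━━━━━━━━━━━━━━━━━┛           
                                             
                                             
━━━━━━━━━━━━━━━━━━━━━━━━━━━━┓                
eViewer                     ┃                
────────────────────────────┨                
t fs = require('fs');      ▲┃                
t express = require('expres█┃                
t path = require('path');  ░┃                


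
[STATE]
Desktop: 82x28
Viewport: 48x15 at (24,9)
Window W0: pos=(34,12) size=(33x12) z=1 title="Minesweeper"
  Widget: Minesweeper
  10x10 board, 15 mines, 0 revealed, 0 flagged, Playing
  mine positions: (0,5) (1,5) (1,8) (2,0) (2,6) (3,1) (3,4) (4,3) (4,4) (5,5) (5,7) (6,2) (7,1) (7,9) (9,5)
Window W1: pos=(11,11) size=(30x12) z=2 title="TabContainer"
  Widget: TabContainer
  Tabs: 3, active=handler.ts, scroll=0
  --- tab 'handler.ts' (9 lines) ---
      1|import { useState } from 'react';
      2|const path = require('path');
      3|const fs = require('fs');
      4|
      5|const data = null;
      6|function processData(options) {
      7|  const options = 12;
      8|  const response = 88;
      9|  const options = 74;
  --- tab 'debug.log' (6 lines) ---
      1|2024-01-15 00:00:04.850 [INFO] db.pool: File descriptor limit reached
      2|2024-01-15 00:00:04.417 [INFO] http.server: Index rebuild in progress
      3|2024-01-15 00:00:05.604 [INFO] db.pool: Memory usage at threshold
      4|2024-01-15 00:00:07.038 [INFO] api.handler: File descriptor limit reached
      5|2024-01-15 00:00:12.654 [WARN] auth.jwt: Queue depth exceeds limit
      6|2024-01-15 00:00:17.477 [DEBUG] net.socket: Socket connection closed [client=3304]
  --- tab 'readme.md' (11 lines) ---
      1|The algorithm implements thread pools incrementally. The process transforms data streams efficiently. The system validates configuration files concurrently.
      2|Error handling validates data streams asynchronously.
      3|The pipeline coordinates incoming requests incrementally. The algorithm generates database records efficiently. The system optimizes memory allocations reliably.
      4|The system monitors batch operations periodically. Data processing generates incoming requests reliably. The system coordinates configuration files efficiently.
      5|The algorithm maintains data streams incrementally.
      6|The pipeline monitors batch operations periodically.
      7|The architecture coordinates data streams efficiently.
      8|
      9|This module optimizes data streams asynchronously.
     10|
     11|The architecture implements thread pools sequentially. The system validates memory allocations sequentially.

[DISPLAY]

                                                
                                                
━━━━━━━━━━━━━━━━┓                               
r               ┃━━━━━━━━━━━━━━━━━━━━━━━━━┓     
────────────────┨weeper                   ┃     
│ debug.log │ re┃─────────────────────────┨     
────────────────┃■■■■                     ┃     
State } from 're┃■■■■                     ┃     
 require('path')┃■■■■                     ┃     
equire('fs');   ┃■■■■                     ┃     
                ┃■■■■                     ┃     
 null;          ┃■■■■                     ┃     
cessData(options┃■■■■                     ┃     
━━━━━━━━━━━━━━━━┛■■■■                     ┃     
          ┗━━━━━━━━━━━━━━━━━━━━━━━━━━━━━━━┛     


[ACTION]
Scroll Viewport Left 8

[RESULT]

                                                
                                                
━━━━━━━━━━━━━━━━━━━━━━━━┓                       
Container               ┃━━━━━━━━━━━━━━━━━━━━━━━
────────────────────────┨weeper                 
dler.ts]│ debug.log │ re┃───────────────────────
────────────────────────┃■■■■                   
rt { useState } from 're┃■■■■                   
t path = require('path')┃■■■■                   
t fs = require('fs');   ┃■■■■                   
                        ┃■■■■                   
t data = null;          ┃■■■■                   
tion processData(options┃■■■■                   
━━━━━━━━━━━━━━━━━━━━━━━━┛■■■■                   
                  ┗━━━━━━━━━━━━━━━━━━━━━━━━━━━━━


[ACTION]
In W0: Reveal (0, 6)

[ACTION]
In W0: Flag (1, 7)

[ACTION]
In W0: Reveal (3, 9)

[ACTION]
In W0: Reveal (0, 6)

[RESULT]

                                                
                                                
━━━━━━━━━━━━━━━━━━━━━━━━┓                       
Container               ┃━━━━━━━━━━━━━━━━━━━━━━━
────────────────────────┨weeper                 
dler.ts]│ debug.log │ re┃───────────────────────
────────────────────────┃2■■■                   
rt { useState } from 're┃■⚑■■                   
t path = require('path')┃■211                   
t fs = require('fs');   ┃■1                     
                        ┃■11                    
t data = null;          ┃■■1                    
tion processData(options┃■■21                   
━━━━━━━━━━━━━━━━━━━━━━━━┛■■■■                   
                  ┗━━━━━━━━━━━━━━━━━━━━━━━━━━━━━


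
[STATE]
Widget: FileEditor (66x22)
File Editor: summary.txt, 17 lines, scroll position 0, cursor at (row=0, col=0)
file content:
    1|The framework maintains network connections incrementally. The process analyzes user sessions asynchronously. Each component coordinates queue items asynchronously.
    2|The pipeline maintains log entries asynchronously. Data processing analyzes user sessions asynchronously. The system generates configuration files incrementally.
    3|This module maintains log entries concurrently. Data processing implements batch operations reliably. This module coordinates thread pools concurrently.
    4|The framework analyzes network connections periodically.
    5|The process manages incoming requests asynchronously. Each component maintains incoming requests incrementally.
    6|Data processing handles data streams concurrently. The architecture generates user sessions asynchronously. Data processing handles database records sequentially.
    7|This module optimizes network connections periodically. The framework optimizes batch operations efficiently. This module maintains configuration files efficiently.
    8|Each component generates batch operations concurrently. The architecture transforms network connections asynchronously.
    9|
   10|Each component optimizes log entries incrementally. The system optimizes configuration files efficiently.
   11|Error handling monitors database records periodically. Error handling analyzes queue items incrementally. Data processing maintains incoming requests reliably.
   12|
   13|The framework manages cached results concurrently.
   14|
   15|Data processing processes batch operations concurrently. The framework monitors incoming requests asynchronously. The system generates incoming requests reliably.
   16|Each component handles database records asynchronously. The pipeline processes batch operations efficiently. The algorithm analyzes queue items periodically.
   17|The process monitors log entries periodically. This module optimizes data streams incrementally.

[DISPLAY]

█he framework maintains network connections incrementally. The pr▲
The pipeline maintains log entries asynchronously. Data processin█
This module maintains log entries concurrently. Data processing i░
The framework analyzes network connections periodically.         ░
The process manages incoming requests asynchronously. Each compon░
Data processing handles data streams concurrently. The architectu░
This module optimizes network connections periodically. The frame░
Each component generates batch operations concurrently. The archi░
                                                                 ░
Each component optimizes log entries incrementally. The system op░
Error handling monitors database records periodically. Error hand░
                                                                 ░
The framework manages cached results concurrently.               ░
                                                                 ░
Data processing processes batch operations concurrently. The fram░
Each component handles database records asynchronously. The pipel░
The process monitors log entries periodically. This module optimi░
                                                                 ░
                                                                 ░
                                                                 ░
                                                                 ░
                                                                 ▼


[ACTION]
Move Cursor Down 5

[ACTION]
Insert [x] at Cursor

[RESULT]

The framework maintains network connections incrementally. The pr▲
The pipeline maintains log entries asynchronously. Data processin█
This module maintains log entries concurrently. Data processing i░
The framework analyzes network connections periodically.         ░
The process manages incoming requests asynchronously. Each compon░
x█ata processing handles data streams concurrently. The architect░
This module optimizes network connections periodically. The frame░
Each component generates batch operations concurrently. The archi░
                                                                 ░
Each component optimizes log entries incrementally. The system op░
Error handling monitors database records periodically. Error hand░
                                                                 ░
The framework manages cached results concurrently.               ░
                                                                 ░
Data processing processes batch operations concurrently. The fram░
Each component handles database records asynchronously. The pipel░
The process monitors log entries periodically. This module optimi░
                                                                 ░
                                                                 ░
                                                                 ░
                                                                 ░
                                                                 ▼


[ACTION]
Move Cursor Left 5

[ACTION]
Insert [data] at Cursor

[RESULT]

The framework maintains network connections incrementally. The pr▲
The pipeline maintains log entries asynchronously. Data processin█
This module maintains log entries concurrently. Data processing i░
The framework analyzes network connections periodically.         ░
The process manages incoming requests asynchronously. Each compon░
data█Data processing handles data streams concurrently. The archi░
This module optimizes network connections periodically. The frame░
Each component generates batch operations concurrently. The archi░
                                                                 ░
Each component optimizes log entries incrementally. The system op░
Error handling monitors database records periodically. Error hand░
                                                                 ░
The framework manages cached results concurrently.               ░
                                                                 ░
Data processing processes batch operations concurrently. The fram░
Each component handles database records asynchronously. The pipel░
The process monitors log entries periodically. This module optimi░
                                                                 ░
                                                                 ░
                                                                 ░
                                                                 ░
                                                                 ▼


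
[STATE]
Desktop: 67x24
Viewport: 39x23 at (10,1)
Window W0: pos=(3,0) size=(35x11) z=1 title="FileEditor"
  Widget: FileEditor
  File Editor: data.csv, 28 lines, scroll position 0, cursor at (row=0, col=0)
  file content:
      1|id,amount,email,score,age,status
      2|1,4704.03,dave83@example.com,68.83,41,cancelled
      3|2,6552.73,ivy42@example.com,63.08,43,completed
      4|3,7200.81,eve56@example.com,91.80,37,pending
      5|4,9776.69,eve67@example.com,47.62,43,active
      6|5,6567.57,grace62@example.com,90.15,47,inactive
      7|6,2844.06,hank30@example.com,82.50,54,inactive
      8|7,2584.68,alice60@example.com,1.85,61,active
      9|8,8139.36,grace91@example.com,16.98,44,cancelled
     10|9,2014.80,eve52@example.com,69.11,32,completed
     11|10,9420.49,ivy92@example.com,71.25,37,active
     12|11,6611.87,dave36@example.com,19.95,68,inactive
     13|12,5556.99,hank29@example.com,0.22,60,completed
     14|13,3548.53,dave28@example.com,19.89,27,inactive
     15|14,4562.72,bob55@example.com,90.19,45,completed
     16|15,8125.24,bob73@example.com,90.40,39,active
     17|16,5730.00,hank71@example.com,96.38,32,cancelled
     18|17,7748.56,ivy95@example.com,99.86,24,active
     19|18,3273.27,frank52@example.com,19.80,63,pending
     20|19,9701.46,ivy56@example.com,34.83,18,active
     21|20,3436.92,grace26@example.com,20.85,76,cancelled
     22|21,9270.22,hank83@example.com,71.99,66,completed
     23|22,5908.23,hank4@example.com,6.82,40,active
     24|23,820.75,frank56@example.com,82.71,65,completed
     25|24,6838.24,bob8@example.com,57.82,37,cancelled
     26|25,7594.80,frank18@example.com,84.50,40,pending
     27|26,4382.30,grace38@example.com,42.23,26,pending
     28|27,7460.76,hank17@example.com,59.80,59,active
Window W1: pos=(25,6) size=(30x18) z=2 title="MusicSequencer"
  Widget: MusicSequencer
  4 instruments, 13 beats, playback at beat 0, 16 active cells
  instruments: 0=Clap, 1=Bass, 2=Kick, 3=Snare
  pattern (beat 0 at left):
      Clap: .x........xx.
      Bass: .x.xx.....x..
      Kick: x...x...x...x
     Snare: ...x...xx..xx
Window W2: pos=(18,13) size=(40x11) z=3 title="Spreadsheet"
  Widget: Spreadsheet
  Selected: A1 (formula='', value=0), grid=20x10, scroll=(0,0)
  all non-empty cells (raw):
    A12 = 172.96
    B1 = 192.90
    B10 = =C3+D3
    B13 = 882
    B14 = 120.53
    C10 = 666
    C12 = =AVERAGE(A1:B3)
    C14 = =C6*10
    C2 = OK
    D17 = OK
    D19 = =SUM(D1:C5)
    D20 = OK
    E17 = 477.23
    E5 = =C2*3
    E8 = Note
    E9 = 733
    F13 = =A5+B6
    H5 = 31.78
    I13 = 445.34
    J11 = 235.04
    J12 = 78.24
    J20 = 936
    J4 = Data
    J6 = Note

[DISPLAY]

ditor                      ┃           
───────────────────────────┨           
unt,email,score,age,status▲┃           
.03,dave83@example.com,68.█┃           
.73,ivy42@example.com,63.0░┃           
.81,eve56@examp┏━━━━━━━━━━━━━━━━━━━━━━━
.69,eve67@examp┃ MusicSequencer        
.57,grace62@exa┠───────────────────────
.06,hank30@exam┃      ▼123456789012    
━━━━━━━━━━━━━━━┃  Clap·█········██·    
               ┃  Bass·█·██·····█··    
               ┃  Kick█···█···█···█    
        ┏━━━━━━━━━━━━━━━━━━━━━━━━━━━━━━
        ┃ Spreadsheet                  
        ┠──────────────────────────────
        ┃A1:                           
        ┃       A       B       C      
        ┃------------------------------
        ┃  1      [0]  192.90       0  
        ┃  2        0       0OK        
        ┃  3        0       0       0  
        ┃  4        0       0       0  
        ┗━━━━━━━━━━━━━━━━━━━━━━━━━━━━━━


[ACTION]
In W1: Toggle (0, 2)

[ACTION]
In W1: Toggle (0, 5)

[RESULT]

ditor                      ┃           
───────────────────────────┨           
unt,email,score,age,status▲┃           
.03,dave83@example.com,68.█┃           
.73,ivy42@example.com,63.0░┃           
.81,eve56@examp┏━━━━━━━━━━━━━━━━━━━━━━━
.69,eve67@examp┃ MusicSequencer        
.57,grace62@exa┠───────────────────────
.06,hank30@exam┃      ▼123456789012    
━━━━━━━━━━━━━━━┃  Clap·██··█····██·    
               ┃  Bass·█·██·····█··    
               ┃  Kick█···█···█···█    
        ┏━━━━━━━━━━━━━━━━━━━━━━━━━━━━━━
        ┃ Spreadsheet                  
        ┠──────────────────────────────
        ┃A1:                           
        ┃       A       B       C      
        ┃------------------------------
        ┃  1      [0]  192.90       0  
        ┃  2        0       0OK        
        ┃  3        0       0       0  
        ┃  4        0       0       0  
        ┗━━━━━━━━━━━━━━━━━━━━━━━━━━━━━━


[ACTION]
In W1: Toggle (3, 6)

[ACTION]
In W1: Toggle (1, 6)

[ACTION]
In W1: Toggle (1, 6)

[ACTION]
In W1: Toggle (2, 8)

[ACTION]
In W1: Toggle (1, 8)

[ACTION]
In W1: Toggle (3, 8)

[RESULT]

ditor                      ┃           
───────────────────────────┨           
unt,email,score,age,status▲┃           
.03,dave83@example.com,68.█┃           
.73,ivy42@example.com,63.0░┃           
.81,eve56@examp┏━━━━━━━━━━━━━━━━━━━━━━━
.69,eve67@examp┃ MusicSequencer        
.57,grace62@exa┠───────────────────────
.06,hank30@exam┃      ▼123456789012    
━━━━━━━━━━━━━━━┃  Clap·██··█····██·    
               ┃  Bass·█·██···█·█··    
               ┃  Kick█···█·······█    
        ┏━━━━━━━━━━━━━━━━━━━━━━━━━━━━━━
        ┃ Spreadsheet                  
        ┠──────────────────────────────
        ┃A1:                           
        ┃       A       B       C      
        ┃------------------------------
        ┃  1      [0]  192.90       0  
        ┃  2        0       0OK        
        ┃  3        0       0       0  
        ┃  4        0       0       0  
        ┗━━━━━━━━━━━━━━━━━━━━━━━━━━━━━━
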